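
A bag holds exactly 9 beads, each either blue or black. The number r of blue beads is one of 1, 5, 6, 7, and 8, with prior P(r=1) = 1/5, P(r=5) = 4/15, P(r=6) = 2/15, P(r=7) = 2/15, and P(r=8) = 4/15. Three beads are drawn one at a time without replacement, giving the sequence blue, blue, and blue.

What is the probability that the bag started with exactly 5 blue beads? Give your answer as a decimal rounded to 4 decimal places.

For each hypothesis, P(data | H) works out to: P(data | r = 1) = (1/9)(0/8) = 0; P(data | r = 5) = (5/9)(4/8)(3/7) = 5/42; P(data | r = 6) = (6/9)(5/8)(4/7) = 5/21; P(data | r = 7) = (7/9)(6/8)(5/7) = 5/12; P(data | r = 8) = (8/9)(7/8)(6/7) = 2/3.
The prior-weighted likelihoods are 1/5 · 0 = 0, 4/15 · 5/42 = 2/63, 2/15 · 5/21 = 2/63, 2/15 · 5/12 = 1/18, 4/15 · 2/3 = 8/45; with total 187/630.
Hence P(r = 5 | data) = (2/63) / (187/630) = 20/187.

0.1070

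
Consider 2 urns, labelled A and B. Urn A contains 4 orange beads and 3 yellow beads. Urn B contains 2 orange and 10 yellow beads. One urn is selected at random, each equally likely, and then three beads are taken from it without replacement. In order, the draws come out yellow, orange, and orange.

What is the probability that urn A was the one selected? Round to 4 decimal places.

0.9188

Under each hypothesis, the probability of the observed sequence is: P(data | urn A) = (3/7)(4/6)(3/5) = 0.17143; P(data | urn B) = (10/12)(2/11)(1/10) = 0.015152.
The prior-weighted likelihoods are 1/2 · 0.17143 = 0.085714, 1/2 · 0.015152 = 0.0075758; these sum to 0.09329.
So P(urn A | data) = (0.085714) / (0.09329) = 0.91879.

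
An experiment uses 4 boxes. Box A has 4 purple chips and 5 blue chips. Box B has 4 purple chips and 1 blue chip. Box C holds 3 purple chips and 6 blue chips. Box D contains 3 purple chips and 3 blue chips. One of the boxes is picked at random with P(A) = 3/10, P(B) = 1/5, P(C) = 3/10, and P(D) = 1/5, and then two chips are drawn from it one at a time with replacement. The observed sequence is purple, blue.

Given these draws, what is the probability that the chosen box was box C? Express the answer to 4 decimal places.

0.2993

The likelihood of the observed sequence under each hypothesis: P(data | box A) = (4/9)(5/9) = 0.24691; P(data | box B) = (4/5)(1/5) = 0.16; P(data | box C) = (3/9)(6/9) = 0.22222; P(data | box D) = (3/6)(3/6) = 0.25.
The prior-weighted likelihoods are 3/10 · 0.24691 = 0.074074, 1/5 · 0.16 = 0.032, 3/10 · 0.22222 = 0.066667, 1/5 · 0.25 = 0.05; with total 0.22274.
Hence P(box C | data) = (0.066667) / (0.22274) = 0.2993.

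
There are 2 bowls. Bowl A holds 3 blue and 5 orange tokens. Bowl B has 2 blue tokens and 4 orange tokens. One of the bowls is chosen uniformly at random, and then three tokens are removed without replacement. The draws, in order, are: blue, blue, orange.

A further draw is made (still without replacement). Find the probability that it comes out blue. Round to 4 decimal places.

Under each hypothesis, the probability of the observed sequence is: P(data | bowl A) = (3/8)(2/7)(5/6) = 0.089286; P(data | bowl B) = (2/6)(1/5)(4/4) = 0.066667.
Weighting by the prior gives 1/2 · 0.089286 = 0.044643, 1/2 · 0.066667 = 0.033333; summing to 0.077976.
The posterior is then P(bowl A | data) = 0.57252, P(bowl B | data) = 0.42748.
So P(blue next | data) = Σ P(blue next | H) P(H | data) = (1/5)(0.57252) + (0)(0.42748) = 0.1145.

0.1145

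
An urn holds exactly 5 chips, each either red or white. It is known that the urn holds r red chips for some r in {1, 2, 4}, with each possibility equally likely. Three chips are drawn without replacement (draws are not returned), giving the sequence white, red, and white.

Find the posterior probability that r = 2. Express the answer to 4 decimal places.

0.5000

Compute the likelihood of the observed sequence for each case: P(data | r = 1) = (4/5)(1/4)(3/3) = 1/5; P(data | r = 2) = (3/5)(2/4)(2/3) = 1/5; P(data | r = 4) = (1/5)(4/4)(0/3) = 0.
The prior-weighted likelihoods are 1/3 · 1/5 = 1/15, 1/3 · 1/5 = 1/15, 1/3 · 0 = 0; with total 2/15.
Hence P(r = 2 | data) = (1/15) / (2/15) = 1/2.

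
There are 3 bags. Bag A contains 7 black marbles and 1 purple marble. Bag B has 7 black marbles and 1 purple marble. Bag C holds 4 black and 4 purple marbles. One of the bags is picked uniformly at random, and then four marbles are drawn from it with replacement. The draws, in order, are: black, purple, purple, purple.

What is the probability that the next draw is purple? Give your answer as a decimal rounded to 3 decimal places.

The likelihood of the observed sequence under each hypothesis: P(data | bag A) = (7/8)(1/8)(1/8)(1/8) = 0.001709; P(data | bag B) = (7/8)(1/8)(1/8)(1/8) = 0.001709; P(data | bag C) = (4/8)(4/8)(4/8)(4/8) = 0.0625.
Multiplying each by its prior: 1/3 · 0.001709 = 0.00056966, 1/3 · 0.001709 = 0.00056966, 1/3 · 0.0625 = 0.020833; summing to 0.021973.
The posterior is then P(bag A | data) = 0.025926, P(bag B | data) = 0.025926, P(bag C | data) = 0.94815.
The predictive probability is P(purple next | data) = (1/8)(0.025926) + (1/8)(0.025926) + (1/2)(0.94815) = 0.48056.

0.481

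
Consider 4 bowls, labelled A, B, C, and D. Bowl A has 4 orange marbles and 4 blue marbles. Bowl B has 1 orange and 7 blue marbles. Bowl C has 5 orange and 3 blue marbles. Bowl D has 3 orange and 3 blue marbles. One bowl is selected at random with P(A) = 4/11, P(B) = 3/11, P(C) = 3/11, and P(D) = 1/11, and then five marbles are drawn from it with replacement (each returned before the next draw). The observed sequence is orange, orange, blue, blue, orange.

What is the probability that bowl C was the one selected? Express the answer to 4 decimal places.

0.3905

For each hypothesis, P(data | H) works out to: P(data | bowl A) = (4/8)(4/8)(4/8)(4/8)(4/8) = 0.03125; P(data | bowl B) = (1/8)(1/8)(7/8)(7/8)(1/8) = 0.0014954; P(data | bowl C) = (5/8)(5/8)(3/8)(3/8)(5/8) = 0.034332; P(data | bowl D) = (3/6)(3/6)(3/6)(3/6)(3/6) = 0.03125.
Multiplying each by its prior: 4/11 · 0.03125 = 0.011364, 3/11 · 0.0014954 = 0.00040783, 3/11 · 0.034332 = 0.0093633, 1/11 · 0.03125 = 0.0028409; summing to 0.023976.
By Bayes' rule, P(bowl C | data) = (0.0093633) / (0.023976) = 0.39053.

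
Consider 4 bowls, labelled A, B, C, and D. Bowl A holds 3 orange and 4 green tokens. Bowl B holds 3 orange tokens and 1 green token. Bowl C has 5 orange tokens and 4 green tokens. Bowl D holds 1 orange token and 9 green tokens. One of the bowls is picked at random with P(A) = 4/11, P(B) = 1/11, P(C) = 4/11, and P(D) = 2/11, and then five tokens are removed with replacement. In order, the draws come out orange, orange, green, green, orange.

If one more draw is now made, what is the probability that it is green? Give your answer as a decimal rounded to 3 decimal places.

0.477

Under each hypothesis, the probability of the observed sequence is: P(data | bowl A) = (3/7)(3/7)(4/7)(4/7)(3/7) = 0.025704; P(data | bowl B) = (3/4)(3/4)(1/4)(1/4)(3/4) = 0.026367; P(data | bowl C) = (5/9)(5/9)(4/9)(4/9)(5/9) = 0.03387; P(data | bowl D) = (1/10)(1/10)(9/10)(9/10)(1/10) = 0.00081.
The prior-weighted likelihoods are 4/11 · 0.025704 = 0.0093468, 1/11 · 0.026367 = 0.002397, 4/11 · 0.03387 = 0.012316, 2/11 · 0.00081 = 0.00014727; with total 0.024207.
The posterior is then P(bowl A | data) = 0.38611, P(bowl B | data) = 0.09902, P(bowl C | data) = 0.50879, P(bowl D | data) = 0.0060838.
The predictive probability is P(green next | data) = (4/7)(0.38611) + (1/4)(0.09902) + (4/9)(0.50879) + (9/10)(0.0060838) = 0.47699.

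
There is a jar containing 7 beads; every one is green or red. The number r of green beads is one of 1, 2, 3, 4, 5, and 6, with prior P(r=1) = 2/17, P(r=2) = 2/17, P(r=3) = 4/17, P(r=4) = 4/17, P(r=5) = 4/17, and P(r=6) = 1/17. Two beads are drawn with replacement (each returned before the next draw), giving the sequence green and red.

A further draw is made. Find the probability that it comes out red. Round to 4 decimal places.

0.4877

For each hypothesis, P(data | H) works out to: P(data | r = 1) = (1/7)(6/7) = 6/49; P(data | r = 2) = (2/7)(5/7) = 10/49; P(data | r = 3) = (3/7)(4/7) = 12/49; P(data | r = 4) = (4/7)(3/7) = 12/49; P(data | r = 5) = (5/7)(2/7) = 10/49; P(data | r = 6) = (6/7)(1/7) = 6/49.
The prior-weighted likelihoods are 2/17 · 6/49 = 12/833, 2/17 · 10/49 = 20/833, 4/17 · 12/49 = 48/833, 4/17 · 12/49 = 48/833, 4/17 · 10/49 = 40/833, 1/17 · 6/49 = 6/833; summing to 174/833.
Normalising, the posterior is P(r = 1 | data) = 2/29, P(r = 2 | data) = 10/87, P(r = 3 | data) = 8/29, P(r = 4 | data) = 8/29, P(r = 5 | data) = 20/87, P(r = 6 | data) = 1/29.
The predictive probability is P(red next | data) = (6/7)(2/29) + (5/7)(10/87) + (4/7)(8/29) + (3/7)(8/29) + (2/7)(20/87) + (1/7)(1/29) = 99/203.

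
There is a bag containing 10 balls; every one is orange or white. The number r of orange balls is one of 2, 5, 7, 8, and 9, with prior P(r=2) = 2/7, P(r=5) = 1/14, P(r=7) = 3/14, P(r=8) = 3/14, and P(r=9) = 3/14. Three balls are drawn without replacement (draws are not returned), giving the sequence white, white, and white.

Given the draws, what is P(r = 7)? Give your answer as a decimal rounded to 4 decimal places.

Under each hypothesis, the probability of the observed sequence is: P(data | r = 2) = (8/10)(7/9)(6/8) = 7/15; P(data | r = 5) = (5/10)(4/9)(3/8) = 1/12; P(data | r = 7) = (3/10)(2/9)(1/8) = 1/120; P(data | r = 8) = (2/10)(1/9)(0/8) = 0; P(data | r = 9) = (1/10)(0/9) = 0.
Multiplying each by its prior: 2/7 · 7/15 = 2/15, 1/14 · 1/12 = 1/168, 3/14 · 1/120 = 1/560, 3/14 · 0 = 0, 3/14 · 0 = 0; summing to 79/560.
So P(r = 7 | data) = (1/560) / (79/560) = 1/79.

0.0127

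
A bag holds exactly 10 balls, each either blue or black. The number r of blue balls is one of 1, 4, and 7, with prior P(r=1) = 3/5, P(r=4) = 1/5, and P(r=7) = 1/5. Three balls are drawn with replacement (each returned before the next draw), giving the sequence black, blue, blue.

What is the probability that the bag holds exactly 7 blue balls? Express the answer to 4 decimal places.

0.5444

Under each hypothesis, the probability of the observed sequence is: P(data | r = 1) = (9/10)(1/10)(1/10) = 0.009; P(data | r = 4) = (6/10)(4/10)(4/10) = 0.096; P(data | r = 7) = (3/10)(7/10)(7/10) = 0.147.
The prior-weighted likelihoods are 3/5 · 0.009 = 0.0054, 1/5 · 0.096 = 0.0192, 1/5 · 0.147 = 0.0294; these sum to 0.054.
Therefore the posterior P(r = 7 | data) = (0.0294) / (0.054) = 0.54444.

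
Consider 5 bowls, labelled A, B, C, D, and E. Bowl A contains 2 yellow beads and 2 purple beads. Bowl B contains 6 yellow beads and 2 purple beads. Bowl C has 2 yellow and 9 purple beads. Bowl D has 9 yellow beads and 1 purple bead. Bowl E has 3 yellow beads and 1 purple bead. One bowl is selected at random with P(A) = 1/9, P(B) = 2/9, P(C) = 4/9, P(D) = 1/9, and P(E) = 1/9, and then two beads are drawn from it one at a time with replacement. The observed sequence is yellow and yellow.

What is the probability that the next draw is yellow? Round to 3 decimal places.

0.744

Under each hypothesis, the probability of the observed sequence is: P(data | bowl A) = (2/4)(2/4) = 0.25; P(data | bowl B) = (6/8)(6/8) = 0.5625; P(data | bowl C) = (2/11)(2/11) = 0.033058; P(data | bowl D) = (9/10)(9/10) = 0.81; P(data | bowl E) = (3/4)(3/4) = 0.5625.
Multiplying each by its prior: 1/9 · 0.25 = 0.027778, 2/9 · 0.5625 = 0.125, 4/9 · 0.033058 = 0.014692, 1/9 · 0.81 = 0.09, 1/9 · 0.5625 = 0.0625; with total 0.31997.
The posterior is then P(bowl A | data) = 0.086814, P(bowl B | data) = 0.39066, P(bowl C | data) = 0.045918, P(bowl D | data) = 0.28128, P(bowl E | data) = 0.19533.
Averaging over the posterior, P(yellow next | data) = (1/2)(0.086814) + (3/4)(0.39066) + (2/11)(0.045918) + (9/10)(0.28128) + (3/4)(0.19533) = 0.7444.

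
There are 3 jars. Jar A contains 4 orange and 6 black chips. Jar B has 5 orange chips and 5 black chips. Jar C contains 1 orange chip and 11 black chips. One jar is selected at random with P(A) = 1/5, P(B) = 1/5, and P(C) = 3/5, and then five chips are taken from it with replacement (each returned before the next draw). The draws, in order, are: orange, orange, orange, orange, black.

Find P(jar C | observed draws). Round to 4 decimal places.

Under each hypothesis, the probability of the observed sequence is: P(data | jar A) = (4/10)(4/10)(4/10)(4/10)(6/10) = 0.01536; P(data | jar B) = (5/10)(5/10)(5/10)(5/10)(5/10) = 0.03125; P(data | jar C) = (1/12)(1/12)(1/12)(1/12)(11/12) = 4.4207e-05.
The prior-weighted likelihoods are 1/5 · 0.01536 = 0.003072, 1/5 · 0.03125 = 0.00625, 3/5 · 4.4207e-05 = 2.6524e-05; these sum to 0.0093485.
Hence P(jar C | data) = (2.6524e-05) / (0.0093485) = 0.0028372.

0.0028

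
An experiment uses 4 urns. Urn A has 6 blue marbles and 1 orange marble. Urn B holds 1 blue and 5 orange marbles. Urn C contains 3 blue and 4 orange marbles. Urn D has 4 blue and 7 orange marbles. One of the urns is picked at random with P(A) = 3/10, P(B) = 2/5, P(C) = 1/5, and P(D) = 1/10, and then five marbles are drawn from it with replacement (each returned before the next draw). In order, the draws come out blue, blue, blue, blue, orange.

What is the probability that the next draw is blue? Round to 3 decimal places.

Under each hypothesis, the probability of the observed sequence is: P(data | urn A) = (6/7)(6/7)(6/7)(6/7)(1/7) = 0.077111; P(data | urn B) = (1/6)(1/6)(1/6)(1/6)(5/6) = 0.000643; P(data | urn C) = (3/7)(3/7)(3/7)(3/7)(4/7) = 0.019278; P(data | urn D) = (4/11)(4/11)(4/11)(4/11)(7/11) = 0.011127.
Weighting by the prior gives 3/10 · 0.077111 = 0.023133, 2/5 · 0.000643 = 0.0002572, 1/5 · 0.019278 = 0.0038555, 1/10 · 0.011127 = 0.0011127; summing to 0.028359.
Dividing through by the total gives posterior P(urn A | data) = 0.81574, P(urn B | data) = 0.0090696, P(urn C | data) = 0.13596, P(urn D | data) = 0.039236.
The predictive probability is P(blue next | data) = (6/7)(0.81574) + (1/6)(0.0090696) + (3/7)(0.13596) + (4/11)(0.039236) = 0.77325.

0.773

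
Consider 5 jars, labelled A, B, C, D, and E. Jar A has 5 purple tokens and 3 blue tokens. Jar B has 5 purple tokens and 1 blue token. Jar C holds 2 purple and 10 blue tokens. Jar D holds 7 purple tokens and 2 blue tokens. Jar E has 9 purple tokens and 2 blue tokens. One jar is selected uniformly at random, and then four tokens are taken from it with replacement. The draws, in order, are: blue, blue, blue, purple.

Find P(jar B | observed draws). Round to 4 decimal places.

Under each hypothesis, the probability of the observed sequence is: P(data | jar A) = (3/8)(3/8)(3/8)(5/8) = 0.032959; P(data | jar B) = (1/6)(1/6)(1/6)(5/6) = 0.003858; P(data | jar C) = (10/12)(10/12)(10/12)(2/12) = 0.096451; P(data | jar D) = (2/9)(2/9)(2/9)(7/9) = 0.0085353; P(data | jar E) = (2/11)(2/11)(2/11)(9/11) = 0.0049177.
The prior-weighted likelihoods are 1/5 · 0.032959 = 0.0065918, 1/5 · 0.003858 = 0.0007716, 1/5 · 0.096451 = 0.01929, 1/5 · 0.0085353 = 0.0017071, 1/5 · 0.0049177 = 0.00098354; with total 0.029344.
Therefore the posterior P(jar B | data) = (0.0007716) / (0.029344) = 0.026295.

0.0263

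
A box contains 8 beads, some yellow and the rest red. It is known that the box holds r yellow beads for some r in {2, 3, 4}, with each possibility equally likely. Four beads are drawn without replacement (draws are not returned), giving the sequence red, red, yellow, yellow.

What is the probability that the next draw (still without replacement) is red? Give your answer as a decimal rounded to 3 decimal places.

0.685

For each hypothesis, P(data | H) works out to: P(data | r = 2) = (6/8)(5/7)(2/6)(1/5) = 1/28; P(data | r = 3) = (5/8)(4/7)(3/6)(2/5) = 1/14; P(data | r = 4) = (4/8)(3/7)(4/6)(3/5) = 3/35.
The prior-weighted likelihoods are 1/3 · 1/28 = 1/84, 1/3 · 1/14 = 1/42, 1/3 · 3/35 = 1/35; these sum to 9/140.
The posterior is then P(r = 2 | data) = 5/27, P(r = 3 | data) = 10/27, P(r = 4 | data) = 4/9.
So P(red next | data) = Σ P(red next | H) P(H | data) = (1)(5/27) + (3/4)(10/27) + (1/2)(4/9) = 37/54.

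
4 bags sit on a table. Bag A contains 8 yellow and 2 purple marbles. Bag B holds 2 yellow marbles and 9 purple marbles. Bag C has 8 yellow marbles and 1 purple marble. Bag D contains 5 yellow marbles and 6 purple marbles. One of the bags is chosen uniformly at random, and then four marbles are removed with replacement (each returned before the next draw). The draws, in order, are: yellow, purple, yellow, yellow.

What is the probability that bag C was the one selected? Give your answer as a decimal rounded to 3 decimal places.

Under each hypothesis, the probability of the observed sequence is: P(data | bag A) = (8/10)(2/10)(8/10)(8/10) = 0.1024; P(data | bag B) = (2/11)(9/11)(2/11)(2/11) = 0.0049177; P(data | bag C) = (8/9)(1/9)(8/9)(8/9) = 0.078037; P(data | bag D) = (5/11)(6/11)(5/11)(5/11) = 0.051226.
The prior-weighted likelihoods are 1/4 · 0.1024 = 0.0256, 1/4 · 0.0049177 = 0.0012294, 1/4 · 0.078037 = 0.019509, 1/4 · 0.051226 = 0.012807; with total 0.059145.
So P(bag C | data) = (0.019509) / (0.059145) = 0.32985.

0.330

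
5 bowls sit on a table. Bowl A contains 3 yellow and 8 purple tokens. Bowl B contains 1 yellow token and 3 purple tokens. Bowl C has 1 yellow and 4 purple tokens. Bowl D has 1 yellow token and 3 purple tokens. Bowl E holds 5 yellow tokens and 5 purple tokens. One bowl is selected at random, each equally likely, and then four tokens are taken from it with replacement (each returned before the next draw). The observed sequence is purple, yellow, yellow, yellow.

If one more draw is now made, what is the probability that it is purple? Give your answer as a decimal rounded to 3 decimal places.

0.604

Under each hypothesis, the probability of the observed sequence is: P(data | bowl A) = (8/11)(3/11)(3/11)(3/11) = 0.014753; P(data | bowl B) = (3/4)(1/4)(1/4)(1/4) = 0.011719; P(data | bowl C) = (4/5)(1/5)(1/5)(1/5) = 0.0064; P(data | bowl D) = (3/4)(1/4)(1/4)(1/4) = 0.011719; P(data | bowl E) = (5/10)(5/10)(5/10)(5/10) = 0.0625.
Weighting by the prior gives 1/5 · 0.014753 = 0.0029506, 1/5 · 0.011719 = 0.0023437, 1/5 · 0.0064 = 0.00128, 1/5 · 0.011719 = 0.0023437, 1/5 · 0.0625 = 0.0125; with total 0.021418.
Dividing through by the total gives posterior P(bowl A | data) = 0.13776, P(bowl B | data) = 0.10943, P(bowl C | data) = 0.059762, P(bowl D | data) = 0.10943, P(bowl E | data) = 0.58362.
So P(purple next | data) = Σ P(purple next | H) P(H | data) = (8/11)(0.13776) + (3/4)(0.10943) + (4/5)(0.059762) + (3/4)(0.10943) + (1/2)(0.58362) = 0.60395.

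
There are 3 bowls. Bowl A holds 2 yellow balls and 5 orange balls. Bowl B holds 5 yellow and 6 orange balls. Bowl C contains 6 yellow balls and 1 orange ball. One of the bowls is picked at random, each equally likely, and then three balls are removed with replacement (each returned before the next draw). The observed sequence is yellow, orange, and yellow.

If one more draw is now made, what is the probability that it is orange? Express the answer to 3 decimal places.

0.428

Compute the likelihood of the observed sequence for each case: P(data | bowl A) = (2/7)(5/7)(2/7) = 0.058309; P(data | bowl B) = (5/11)(6/11)(5/11) = 0.1127; P(data | bowl C) = (6/7)(1/7)(6/7) = 0.10496.
Weighting by the prior gives 1/3 · 0.058309 = 0.019436, 1/3 · 0.1127 = 0.037566, 1/3 · 0.10496 = 0.034985; summing to 0.091988.
Dividing through by the total gives posterior P(bowl A | data) = 0.21129, P(bowl B | data) = 0.40838, P(bowl C | data) = 0.38033.
So P(orange next | data) = Σ P(orange next | H) P(H | data) = (5/7)(0.21129) + (6/11)(0.40838) + (1/7)(0.38033) = 0.42801.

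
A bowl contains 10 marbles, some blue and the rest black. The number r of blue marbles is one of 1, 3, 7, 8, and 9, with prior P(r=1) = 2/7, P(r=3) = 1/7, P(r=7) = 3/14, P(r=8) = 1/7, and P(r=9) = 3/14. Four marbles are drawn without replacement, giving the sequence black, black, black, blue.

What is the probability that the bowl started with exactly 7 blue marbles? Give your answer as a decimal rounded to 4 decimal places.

For each hypothesis, P(data | H) works out to: P(data | r = 1) = (9/10)(8/9)(7/8)(1/7) = 1/10; P(data | r = 3) = (7/10)(6/9)(5/8)(3/7) = 1/8; P(data | r = 7) = (3/10)(2/9)(1/8)(7/7) = 1/120; P(data | r = 8) = (2/10)(1/9)(0/8) = 0; P(data | r = 9) = (1/10)(0/9) = 0.
Multiplying each by its prior: 2/7 · 1/10 = 1/35, 1/7 · 1/8 = 1/56, 3/14 · 1/120 = 1/560, 1/7 · 0 = 0, 3/14 · 0 = 0; summing to 27/560.
By Bayes' rule, P(r = 7 | data) = (1/560) / (27/560) = 1/27.

0.0370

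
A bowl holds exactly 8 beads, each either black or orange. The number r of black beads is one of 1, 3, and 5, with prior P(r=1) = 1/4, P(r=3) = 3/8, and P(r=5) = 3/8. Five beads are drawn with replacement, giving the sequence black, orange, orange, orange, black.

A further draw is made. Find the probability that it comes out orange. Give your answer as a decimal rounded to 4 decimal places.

0.5700

Compute the likelihood of the observed sequence for each case: P(data | r = 1) = (1/8)(7/8)(7/8)(7/8)(1/8) = 0.010468; P(data | r = 3) = (3/8)(5/8)(5/8)(5/8)(3/8) = 0.034332; P(data | r = 5) = (5/8)(3/8)(3/8)(3/8)(5/8) = 0.020599.
The prior-weighted likelihoods are 1/4 · 0.010468 = 0.0026169, 3/8 · 0.034332 = 0.012875, 3/8 · 0.020599 = 0.0077248; these sum to 0.023216.
Dividing through by the total gives posterior P(r = 1 | data) = 0.11272, P(r = 3 | data) = 0.55455, P(r = 5 | data) = 0.33273.
The predictive probability is P(orange next | data) = (7/8)(0.11272) + (5/8)(0.55455) + (3/8)(0.33273) = 0.57.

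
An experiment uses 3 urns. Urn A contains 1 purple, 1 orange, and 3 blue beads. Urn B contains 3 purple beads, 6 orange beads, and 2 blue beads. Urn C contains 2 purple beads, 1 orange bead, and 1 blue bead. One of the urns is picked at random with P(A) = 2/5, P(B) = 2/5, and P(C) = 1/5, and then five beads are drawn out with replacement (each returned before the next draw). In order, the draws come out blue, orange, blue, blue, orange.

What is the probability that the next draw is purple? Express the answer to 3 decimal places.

0.225

The likelihood of the observed sequence under each hypothesis: P(data | urn A) = (3/5)(1/5)(3/5)(3/5)(1/5) = 0.00864; P(data | urn B) = (2/11)(6/11)(2/11)(2/11)(6/11) = 0.0017883; P(data | urn C) = (1/4)(1/4)(1/4)(1/4)(1/4) = 0.00097656.
Weighting by the prior gives 2/5 · 0.00864 = 0.003456, 2/5 · 0.0017883 = 0.0007153, 1/5 · 0.00097656 = 0.00019531; these sum to 0.0043666.
Normalising, the posterior is P(urn A | data) = 0.79146, P(urn B | data) = 0.16381, P(urn C | data) = 0.044729.
Averaging over the posterior, P(purple next | data) = (1/5)(0.79146) + (3/11)(0.16381) + (1/2)(0.044729) = 0.22533.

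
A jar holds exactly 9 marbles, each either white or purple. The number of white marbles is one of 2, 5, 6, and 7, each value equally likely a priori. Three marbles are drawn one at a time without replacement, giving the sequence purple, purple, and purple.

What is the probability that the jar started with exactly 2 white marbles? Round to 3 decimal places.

0.875

Compute the likelihood of the observed sequence for each case: P(data | r = 2) = (7/9)(6/8)(5/7) = 5/12; P(data | r = 5) = (4/9)(3/8)(2/7) = 1/21; P(data | r = 6) = (3/9)(2/8)(1/7) = 1/84; P(data | r = 7) = (2/9)(1/8)(0/7) = 0.
Multiplying each by its prior: 1/4 · 5/12 = 5/48, 1/4 · 1/21 = 1/84, 1/4 · 1/84 = 1/336, 1/4 · 0 = 0; these sum to 5/42.
So P(r = 2 | data) = (5/48) / (5/42) = 7/8.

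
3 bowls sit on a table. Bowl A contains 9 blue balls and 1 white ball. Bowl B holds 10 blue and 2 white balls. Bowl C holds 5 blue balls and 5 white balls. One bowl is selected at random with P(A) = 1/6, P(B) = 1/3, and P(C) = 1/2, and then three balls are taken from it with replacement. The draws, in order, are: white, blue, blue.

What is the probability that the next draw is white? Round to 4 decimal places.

0.3406

For each hypothesis, P(data | H) works out to: P(data | bowl A) = (1/10)(9/10)(9/10) = 0.081; P(data | bowl B) = (2/12)(10/12)(10/12) = 0.11574; P(data | bowl C) = (5/10)(5/10)(5/10) = 0.125.
Multiplying each by its prior: 1/6 · 0.081 = 0.0135, 1/3 · 0.11574 = 0.03858, 1/2 · 0.125 = 0.0625; summing to 0.11458.
Dividing through by the total gives posterior P(bowl A | data) = 0.11782, P(bowl B | data) = 0.33671, P(bowl C | data) = 0.54547.
Averaging over the posterior, P(white next | data) = (1/10)(0.11782) + (1/6)(0.33671) + (1/2)(0.54547) = 0.34063.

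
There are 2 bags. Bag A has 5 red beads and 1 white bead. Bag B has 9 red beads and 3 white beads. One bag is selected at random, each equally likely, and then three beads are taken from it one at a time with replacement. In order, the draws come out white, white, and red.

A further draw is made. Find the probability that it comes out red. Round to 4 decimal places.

0.7775

Under each hypothesis, the probability of the observed sequence is: P(data | bag A) = (1/6)(1/6)(5/6) = 0.023148; P(data | bag B) = (3/12)(3/12)(9/12) = 0.046875.
Multiplying each by its prior: 1/2 · 0.023148 = 0.011574, 1/2 · 0.046875 = 0.023438; summing to 0.035012.
The posterior is then P(bag A | data) = 0.33058, P(bag B | data) = 0.66942.
The predictive probability is P(red next | data) = (5/6)(0.33058) + (3/4)(0.66942) = 0.77755.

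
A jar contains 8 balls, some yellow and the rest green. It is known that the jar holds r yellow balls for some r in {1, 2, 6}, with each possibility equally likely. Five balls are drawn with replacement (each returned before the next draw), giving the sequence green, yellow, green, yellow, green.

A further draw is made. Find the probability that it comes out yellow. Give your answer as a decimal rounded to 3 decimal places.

0.318

Under each hypothesis, the probability of the observed sequence is: P(data | r = 1) = (7/8)(1/8)(7/8)(1/8)(7/8) = 0.010468; P(data | r = 2) = (6/8)(2/8)(6/8)(2/8)(6/8) = 0.026367; P(data | r = 6) = (2/8)(6/8)(2/8)(6/8)(2/8) = 0.0087891.
Weighting by the prior gives 1/3 · 0.010468 = 0.0034892, 1/3 · 0.026367 = 0.0087891, 1/3 · 0.0087891 = 0.0029297; summing to 0.015208.
Normalising, the posterior is P(r = 1 | data) = 0.22943, P(r = 2 | data) = 0.57793, P(r = 6 | data) = 0.19264.
Averaging over the posterior, P(yellow next | data) = (1/8)(0.22943) + (1/4)(0.57793) + (3/4)(0.19264) = 0.31764.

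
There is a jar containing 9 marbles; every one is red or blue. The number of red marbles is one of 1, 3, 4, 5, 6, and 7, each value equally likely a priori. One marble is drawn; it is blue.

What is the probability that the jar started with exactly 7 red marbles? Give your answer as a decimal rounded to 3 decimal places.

0.071

For each hypothesis, P(data | H) works out to: P(data | r = 1) = (8/9) = 8/9; P(data | r = 3) = (6/9) = 2/3; P(data | r = 4) = (5/9) = 5/9; P(data | r = 5) = (4/9) = 4/9; P(data | r = 6) = (3/9) = 1/3; P(data | r = 7) = (2/9) = 2/9.
The prior-weighted likelihoods are 1/6 · 8/9 = 4/27, 1/6 · 2/3 = 1/9, 1/6 · 5/9 = 5/54, 1/6 · 4/9 = 2/27, 1/6 · 1/3 = 1/18, 1/6 · 2/9 = 1/27; summing to 14/27.
So P(r = 7 | data) = (1/27) / (14/27) = 1/14.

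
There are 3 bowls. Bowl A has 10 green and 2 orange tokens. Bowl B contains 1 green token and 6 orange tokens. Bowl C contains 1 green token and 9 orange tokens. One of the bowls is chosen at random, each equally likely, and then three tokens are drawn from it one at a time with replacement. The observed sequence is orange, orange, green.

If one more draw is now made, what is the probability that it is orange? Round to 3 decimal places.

Under each hypothesis, the probability of the observed sequence is: P(data | bowl A) = (2/12)(2/12)(10/12) = 0.023148; P(data | bowl B) = (6/7)(6/7)(1/7) = 0.10496; P(data | bowl C) = (9/10)(9/10)(1/10) = 0.081.
The prior-weighted likelihoods are 1/3 · 0.023148 = 0.007716, 1/3 · 0.10496 = 0.034985, 1/3 · 0.081 = 0.027; with total 0.069701.
Normalising, the posterior is P(bowl A | data) = 0.1107, P(bowl B | data) = 0.50193, P(bowl C | data) = 0.38737.
Averaging over the posterior, P(orange next | data) = (1/6)(0.1107) + (6/7)(0.50193) + (9/10)(0.38737) = 0.79731.

0.797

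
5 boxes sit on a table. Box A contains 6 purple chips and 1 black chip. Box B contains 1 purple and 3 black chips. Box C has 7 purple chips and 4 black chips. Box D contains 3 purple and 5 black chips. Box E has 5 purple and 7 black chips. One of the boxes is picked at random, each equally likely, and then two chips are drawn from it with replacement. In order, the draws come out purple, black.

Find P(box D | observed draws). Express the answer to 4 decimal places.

0.2301

Compute the likelihood of the observed sequence for each case: P(data | box A) = (6/7)(1/7) = 0.12245; P(data | box B) = (1/4)(3/4) = 0.1875; P(data | box C) = (7/11)(4/11) = 0.2314; P(data | box D) = (3/8)(5/8) = 0.23438; P(data | box E) = (5/12)(7/12) = 0.24306.
The prior-weighted likelihoods are 1/5 · 0.12245 = 0.02449, 1/5 · 0.1875 = 0.0375, 1/5 · 0.2314 = 0.046281, 1/5 · 0.23438 = 0.046875, 1/5 · 0.24306 = 0.048611; with total 0.20376.
Therefore the posterior P(box D | data) = (0.046875) / (0.20376) = 0.23005.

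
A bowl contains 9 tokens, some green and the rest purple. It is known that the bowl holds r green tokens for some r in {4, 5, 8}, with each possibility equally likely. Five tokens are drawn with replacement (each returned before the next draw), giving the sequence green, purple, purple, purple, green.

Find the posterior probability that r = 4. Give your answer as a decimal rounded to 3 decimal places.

Under each hypothesis, the probability of the observed sequence is: P(data | r = 4) = (4/9)(5/9)(5/9)(5/9)(4/9) = 0.03387; P(data | r = 5) = (5/9)(4/9)(4/9)(4/9)(5/9) = 0.027096; P(data | r = 8) = (8/9)(1/9)(1/9)(1/9)(8/9) = 0.0010838.
Multiplying each by its prior: 1/3 · 0.03387 = 0.01129, 1/3 · 0.027096 = 0.009032, 1/3 · 0.0010838 = 0.00036128; with total 0.020683.
Hence P(r = 4 | data) = (0.01129) / (0.020683) = 0.54585.

0.546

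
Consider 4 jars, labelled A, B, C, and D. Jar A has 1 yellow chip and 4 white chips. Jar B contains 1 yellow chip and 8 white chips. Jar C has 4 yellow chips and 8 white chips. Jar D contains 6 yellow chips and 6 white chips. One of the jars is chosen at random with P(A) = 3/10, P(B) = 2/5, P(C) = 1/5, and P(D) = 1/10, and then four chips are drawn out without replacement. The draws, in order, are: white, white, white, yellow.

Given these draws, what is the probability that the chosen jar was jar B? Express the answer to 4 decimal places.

For each hypothesis, P(data | H) works out to: P(data | jar A) = (4/5)(3/4)(2/3)(1/2) = 0.2; P(data | jar B) = (8/9)(7/8)(6/7)(1/6) = 0.11111; P(data | jar C) = (8/12)(7/11)(6/10)(4/9) = 0.11313; P(data | jar D) = (6/12)(5/11)(4/10)(6/9) = 0.060606.
Multiplying each by its prior: 3/10 · 0.2 = 0.06, 2/5 · 0.11111 = 0.044444, 1/5 · 0.11313 = 0.022626, 1/10 · 0.060606 = 0.0060606; with total 0.13313.
By Bayes' rule, P(jar B | data) = (0.044444) / (0.13313) = 0.33384.

0.3338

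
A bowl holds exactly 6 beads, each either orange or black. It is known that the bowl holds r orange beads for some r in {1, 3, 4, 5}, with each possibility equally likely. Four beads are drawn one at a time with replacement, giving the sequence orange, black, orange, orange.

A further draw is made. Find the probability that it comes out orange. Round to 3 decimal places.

For each hypothesis, P(data | H) works out to: P(data | r = 1) = (1/6)(5/6)(1/6)(1/6) = 0.003858; P(data | r = 3) = (3/6)(3/6)(3/6)(3/6) = 0.0625; P(data | r = 4) = (4/6)(2/6)(4/6)(4/6) = 0.098765; P(data | r = 5) = (5/6)(1/6)(5/6)(5/6) = 0.096451.
Multiplying each by its prior: 1/4 · 0.003858 = 0.00096451, 1/4 · 0.0625 = 0.015625, 1/4 · 0.098765 = 0.024691, 1/4 · 0.096451 = 0.024113; summing to 0.065394.
Normalising, the posterior is P(r = 1 | data) = 0.014749, P(r = 3 | data) = 0.23894, P(r = 4 | data) = 0.37758, P(r = 5 | data) = 0.36873.
Averaging over the posterior, P(orange next | data) = (1/6)(0.014749) + (1/2)(0.23894) + (2/3)(0.37758) + (5/6)(0.36873) = 0.68092.

0.681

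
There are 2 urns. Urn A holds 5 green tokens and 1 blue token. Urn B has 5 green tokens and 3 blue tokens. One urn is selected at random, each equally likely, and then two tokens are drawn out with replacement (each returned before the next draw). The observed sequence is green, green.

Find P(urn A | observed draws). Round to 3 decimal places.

The likelihood of the observed sequence under each hypothesis: P(data | urn A) = (5/6)(5/6) = 0.69444; P(data | urn B) = (5/8)(5/8) = 0.39062.
Multiplying each by its prior: 1/2 · 0.69444 = 0.34722, 1/2 · 0.39062 = 0.19531; with total 0.54253.
Hence P(urn A | data) = (0.34722) / (0.54253) = 0.64.

0.640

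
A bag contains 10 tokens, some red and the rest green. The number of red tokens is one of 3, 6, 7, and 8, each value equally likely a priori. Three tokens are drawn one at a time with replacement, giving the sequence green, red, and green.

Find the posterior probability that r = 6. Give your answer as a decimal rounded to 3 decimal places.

For each hypothesis, P(data | H) works out to: P(data | r = 3) = (7/10)(3/10)(7/10) = 0.147; P(data | r = 6) = (4/10)(6/10)(4/10) = 0.096; P(data | r = 7) = (3/10)(7/10)(3/10) = 0.063; P(data | r = 8) = (2/10)(8/10)(2/10) = 0.032.
Multiplying each by its prior: 1/4 · 0.147 = 0.03675, 1/4 · 0.096 = 0.024, 1/4 · 0.063 = 0.01575, 1/4 · 0.032 = 0.008; these sum to 0.0845.
So P(r = 6 | data) = (0.024) / (0.0845) = 0.28402.

0.284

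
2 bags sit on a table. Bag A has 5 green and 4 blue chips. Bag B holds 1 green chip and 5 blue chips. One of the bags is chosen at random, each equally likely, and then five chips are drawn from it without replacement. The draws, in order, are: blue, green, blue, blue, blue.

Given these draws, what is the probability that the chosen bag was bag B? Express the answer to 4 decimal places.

0.9545

The likelihood of the observed sequence under each hypothesis: P(data | bag A) = (4/9)(5/8)(3/7)(2/6)(1/5) = 1/126; P(data | bag B) = (5/6)(1/5)(4/4)(3/3)(2/2) = 1/6.
Weighting by the prior gives 1/2 · 1/126 = 1/252, 1/2 · 1/6 = 1/12; these sum to 11/126.
By Bayes' rule, P(bag B | data) = (1/12) / (11/126) = 21/22.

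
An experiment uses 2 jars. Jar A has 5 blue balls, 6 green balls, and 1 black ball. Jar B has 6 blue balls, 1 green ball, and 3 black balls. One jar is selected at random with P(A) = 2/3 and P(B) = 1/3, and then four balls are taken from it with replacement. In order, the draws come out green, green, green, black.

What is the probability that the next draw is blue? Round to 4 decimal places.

Under each hypothesis, the probability of the observed sequence is: P(data | jar A) = (6/12)(6/12)(6/12)(1/12) = 0.010417; P(data | jar B) = (1/10)(1/10)(1/10)(3/10) = 0.0003.
Weighting by the prior gives 2/3 · 0.010417 = 0.0069444, 1/3 · 0.0003 = 0.0001; summing to 0.0070444.
Dividing through by the total gives posterior P(jar A | data) = 0.9858, P(jar B | data) = 0.014196.
Averaging over the posterior, P(blue next | data) = (5/12)(0.9858) + (3/5)(0.014196) = 0.41927.

0.4193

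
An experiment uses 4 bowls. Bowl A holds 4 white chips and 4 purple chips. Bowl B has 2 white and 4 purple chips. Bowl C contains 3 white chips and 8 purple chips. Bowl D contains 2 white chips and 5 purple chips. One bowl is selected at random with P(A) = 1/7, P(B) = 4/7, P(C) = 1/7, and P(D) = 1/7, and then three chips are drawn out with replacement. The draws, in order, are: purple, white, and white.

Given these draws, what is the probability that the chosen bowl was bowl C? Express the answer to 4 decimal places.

For each hypothesis, P(data | H) works out to: P(data | bowl A) = (4/8)(4/8)(4/8) = 0.125; P(data | bowl B) = (4/6)(2/6)(2/6) = 0.074074; P(data | bowl C) = (8/11)(3/11)(3/11) = 0.054095; P(data | bowl D) = (5/7)(2/7)(2/7) = 0.058309.
The prior-weighted likelihoods are 1/7 · 0.125 = 0.017857, 4/7 · 0.074074 = 0.042328, 1/7 · 0.054095 = 0.0077278, 1/7 · 0.058309 = 0.0083299; with total 0.076243.
So P(bowl C | data) = (0.0077278) / (0.076243) = 0.10136.

0.1014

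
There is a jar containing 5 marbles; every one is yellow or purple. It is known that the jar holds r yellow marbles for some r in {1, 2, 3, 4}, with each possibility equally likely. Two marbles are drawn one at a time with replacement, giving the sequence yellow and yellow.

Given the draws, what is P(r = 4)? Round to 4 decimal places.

0.5333

Under each hypothesis, the probability of the observed sequence is: P(data | r = 1) = (1/5)(1/5) = 1/25; P(data | r = 2) = (2/5)(2/5) = 4/25; P(data | r = 3) = (3/5)(3/5) = 9/25; P(data | r = 4) = (4/5)(4/5) = 16/25.
Weighting by the prior gives 1/4 · 1/25 = 1/100, 1/4 · 4/25 = 1/25, 1/4 · 9/25 = 9/100, 1/4 · 16/25 = 4/25; these sum to 3/10.
By Bayes' rule, P(r = 4 | data) = (4/25) / (3/10) = 8/15.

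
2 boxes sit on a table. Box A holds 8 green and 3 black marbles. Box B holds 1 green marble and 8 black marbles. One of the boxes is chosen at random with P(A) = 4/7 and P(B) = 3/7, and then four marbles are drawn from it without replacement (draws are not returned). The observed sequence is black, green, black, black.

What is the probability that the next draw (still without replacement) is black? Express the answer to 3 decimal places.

0.932

Compute the likelihood of the observed sequence for each case: P(data | box A) = (3/11)(8/10)(2/9)(1/8) = 0.0060606; P(data | box B) = (8/9)(1/8)(7/7)(6/6) = 0.11111.
Multiplying each by its prior: 4/7 · 0.0060606 = 0.0034632, 3/7 · 0.11111 = 0.047619; these sum to 0.051082.
Normalising, the posterior is P(box A | data) = 0.067797, P(box B | data) = 0.9322.
The predictive probability is P(black next | data) = (0)(0.067797) + (1)(0.9322) = 0.9322.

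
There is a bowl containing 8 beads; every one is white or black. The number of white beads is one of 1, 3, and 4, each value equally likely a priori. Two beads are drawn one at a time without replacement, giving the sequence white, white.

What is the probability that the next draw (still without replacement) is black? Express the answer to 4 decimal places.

0.7222

For each hypothesis, P(data | H) works out to: P(data | r = 1) = (1/8)(0/7) = 0; P(data | r = 3) = (3/8)(2/7) = 3/28; P(data | r = 4) = (4/8)(3/7) = 3/14.
The prior-weighted likelihoods are 1/3 · 0 = 0, 1/3 · 3/28 = 1/28, 1/3 · 3/14 = 1/14; with total 3/28.
The posterior is then P(r = 1 | data) = 0, P(r = 3 | data) = 1/3, P(r = 4 | data) = 2/3.
So P(black next | data) = Σ P(black next | H) P(H | data) = (5/6)(1/3) + (2/3)(2/3) = 13/18.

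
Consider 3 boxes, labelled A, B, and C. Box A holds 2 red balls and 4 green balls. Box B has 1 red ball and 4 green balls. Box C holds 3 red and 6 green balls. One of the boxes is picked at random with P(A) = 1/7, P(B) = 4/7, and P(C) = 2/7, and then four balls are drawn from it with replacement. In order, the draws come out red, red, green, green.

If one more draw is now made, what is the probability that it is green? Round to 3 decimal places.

For each hypothesis, P(data | H) works out to: P(data | box A) = (2/6)(2/6)(4/6)(4/6) = 0.049383; P(data | box B) = (1/5)(1/5)(4/5)(4/5) = 0.0256; P(data | box C) = (3/9)(3/9)(6/9)(6/9) = 0.049383.
The prior-weighted likelihoods are 1/7 · 0.049383 = 0.0070547, 4/7 · 0.0256 = 0.014629, 2/7 · 0.049383 = 0.014109; with total 0.035793.
The posterior is then P(box A | data) = 0.1971, P(box B | data) = 0.4087, P(box C | data) = 0.3942.
The predictive probability is P(green next | data) = (2/3)(0.1971) + (4/5)(0.4087) + (2/3)(0.3942) = 0.72116.

0.721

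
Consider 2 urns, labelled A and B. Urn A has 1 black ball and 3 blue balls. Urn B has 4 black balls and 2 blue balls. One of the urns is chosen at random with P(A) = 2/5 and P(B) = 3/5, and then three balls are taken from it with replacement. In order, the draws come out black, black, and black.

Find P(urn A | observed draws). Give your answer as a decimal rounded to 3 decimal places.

For each hypothesis, P(data | H) works out to: P(data | urn A) = (1/4)(1/4)(1/4) = 1/64; P(data | urn B) = (4/6)(4/6)(4/6) = 8/27.
The prior-weighted likelihoods are 2/5 · 1/64 = 1/160, 3/5 · 8/27 = 8/45; with total 53/288.
So P(urn A | data) = (1/160) / (53/288) = 9/265.

0.034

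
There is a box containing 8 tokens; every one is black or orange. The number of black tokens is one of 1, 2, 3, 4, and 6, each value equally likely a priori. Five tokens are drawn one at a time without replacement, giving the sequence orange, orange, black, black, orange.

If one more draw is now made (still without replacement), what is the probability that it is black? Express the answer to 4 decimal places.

For each hypothesis, P(data | H) works out to: P(data | r = 1) = (7/8)(6/7)(1/6)(0/5) = 0; P(data | r = 2) = (6/8)(5/7)(2/6)(1/5)(4/4) = 0.035714; P(data | r = 3) = (5/8)(4/7)(3/6)(2/5)(3/4) = 0.053571; P(data | r = 4) = (4/8)(3/7)(4/6)(3/5)(2/4) = 0.042857; P(data | r = 6) = (2/8)(1/7)(6/6)(5/5)(0/4) = 0.
Weighting by the prior gives 1/5 · 0 = 0, 1/5 · 0.035714 = 0.0071429, 1/5 · 0.053571 = 0.010714, 1/5 · 0.042857 = 0.0085714, 1/5 · 0 = 0; summing to 0.026429.
Dividing through by the total gives posterior P(r = 1 | data) = 0, P(r = 2 | data) = 0.27027, P(r = 3 | data) = 0.40541, P(r = 4 | data) = 0.32432, P(r = 6 | data) = 0.
The predictive probability is P(black next | data) = (0)(0.27027) + (1/3)(0.40541) + (2/3)(0.32432) = 0.35135.

0.3514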